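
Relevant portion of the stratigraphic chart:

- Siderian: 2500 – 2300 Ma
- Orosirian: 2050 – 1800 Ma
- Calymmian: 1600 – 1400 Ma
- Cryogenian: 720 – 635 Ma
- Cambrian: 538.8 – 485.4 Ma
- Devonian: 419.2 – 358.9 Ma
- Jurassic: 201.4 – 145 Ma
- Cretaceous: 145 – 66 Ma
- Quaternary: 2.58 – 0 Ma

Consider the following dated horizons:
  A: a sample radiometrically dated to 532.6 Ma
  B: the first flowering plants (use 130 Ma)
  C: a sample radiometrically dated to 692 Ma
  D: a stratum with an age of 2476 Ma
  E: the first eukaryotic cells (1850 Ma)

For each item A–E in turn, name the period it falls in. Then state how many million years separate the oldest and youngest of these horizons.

A: 532.6 Ma lies in 538.8–485.4 Ma, so Cambrian.
B: 130 Ma lies in 145–66 Ma, so Cretaceous.
C: 692 Ma lies in 720–635 Ma, so Cryogenian.
D: 2476 Ma lies in 2500–2300 Ma, so Siderian.
E: 1850 Ma lies in 2050–1800 Ma, so Orosirian.
Oldest = 2476 Ma, youngest = 130 Ma → span 2346 Myr.

A — Cambrian; B — Cretaceous; C — Cryogenian; D — Siderian; E — Orosirian; span 2346 million years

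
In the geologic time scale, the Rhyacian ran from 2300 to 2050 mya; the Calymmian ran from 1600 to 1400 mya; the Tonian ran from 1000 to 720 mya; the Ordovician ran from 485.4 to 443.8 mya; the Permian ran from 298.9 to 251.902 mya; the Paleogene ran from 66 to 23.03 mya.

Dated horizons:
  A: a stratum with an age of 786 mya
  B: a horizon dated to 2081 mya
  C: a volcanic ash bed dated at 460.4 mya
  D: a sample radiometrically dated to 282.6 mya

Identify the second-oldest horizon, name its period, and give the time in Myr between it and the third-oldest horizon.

A, in the Tonian; 325.6 million years to C

Sorted oldest-first by Ma: B (2081), A (786), C (460.4), D (282.6).
The second oldest is A at 786 Ma, which lies in 1000–720 Ma: the Tonian.
The third oldest is C at 460.4 Ma; separation = |786 − 460.4| = 325.6 Myr.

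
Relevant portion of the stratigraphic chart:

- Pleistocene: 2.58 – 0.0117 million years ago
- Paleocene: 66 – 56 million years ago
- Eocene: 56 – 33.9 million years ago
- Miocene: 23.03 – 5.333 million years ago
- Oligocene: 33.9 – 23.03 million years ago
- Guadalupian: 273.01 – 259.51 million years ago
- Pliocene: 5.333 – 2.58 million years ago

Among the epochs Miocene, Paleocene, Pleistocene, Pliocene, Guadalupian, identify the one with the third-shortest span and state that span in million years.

Paleocene, 10 million years

Durations: Miocene 17.697; Paleocene 10; Pleistocene 2.5683; Pliocene 2.753; Guadalupian 13.5 Myr.
Sorted shortest-first: Pleistocene (2.5683), Pliocene (2.753), Paleocene (10), Guadalupian (13.5), Miocene (17.697).
The third shortest is Paleocene at 10 Myr.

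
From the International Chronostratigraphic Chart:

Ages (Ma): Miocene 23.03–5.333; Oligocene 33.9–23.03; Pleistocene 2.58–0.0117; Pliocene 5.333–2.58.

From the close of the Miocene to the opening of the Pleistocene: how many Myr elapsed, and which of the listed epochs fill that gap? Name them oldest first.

2.753 million years; Pliocene

The Miocene closes at 5.333 Ma and the Pleistocene opens at 2.58 Ma, so the interval is 5.333 − 2.58 = 2.753 Myr.
An epoch fits inside if it starts at or after 5.333 Ma and ends at or before 2.58 Ma; oldest first that gives Pliocene.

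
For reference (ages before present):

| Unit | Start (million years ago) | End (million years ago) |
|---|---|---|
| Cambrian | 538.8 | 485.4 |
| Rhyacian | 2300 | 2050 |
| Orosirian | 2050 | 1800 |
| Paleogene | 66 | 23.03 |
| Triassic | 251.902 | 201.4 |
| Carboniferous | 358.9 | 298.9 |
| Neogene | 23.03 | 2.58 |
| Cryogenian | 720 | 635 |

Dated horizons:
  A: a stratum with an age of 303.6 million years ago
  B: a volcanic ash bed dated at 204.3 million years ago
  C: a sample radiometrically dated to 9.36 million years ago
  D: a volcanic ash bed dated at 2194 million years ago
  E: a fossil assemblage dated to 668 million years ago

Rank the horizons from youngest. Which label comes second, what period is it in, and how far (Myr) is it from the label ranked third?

Smaller Ma means younger, so youngest first: C 9.36 < B 204.3 < A 303.6 < E 668 < D 2194.
Counting 2 along gives B (204.3 Ma); the excerpt puts that inside the Triassic, 251.902–201.4 Ma.
Next in line is A (303.6 Ma), and 303.6 − 204.3 = 99.3 Myr.

B, in the Triassic; 99.3 million years to A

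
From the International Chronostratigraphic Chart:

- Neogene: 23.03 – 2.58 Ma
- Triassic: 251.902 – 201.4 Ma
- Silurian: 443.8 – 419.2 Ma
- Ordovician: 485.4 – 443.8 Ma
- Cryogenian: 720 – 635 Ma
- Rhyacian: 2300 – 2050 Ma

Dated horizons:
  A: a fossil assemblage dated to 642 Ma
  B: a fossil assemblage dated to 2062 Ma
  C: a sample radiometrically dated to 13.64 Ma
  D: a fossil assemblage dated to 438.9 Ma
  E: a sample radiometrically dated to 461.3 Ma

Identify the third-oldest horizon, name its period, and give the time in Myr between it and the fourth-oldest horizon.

Sorted oldest-first by Ma: B (2062), A (642), E (461.3), D (438.9), C (13.64).
The third oldest is E at 461.3 Ma, which lies in 485.4–443.8 Ma: the Ordovician.
The fourth oldest is D at 438.9 Ma; separation = |461.3 − 438.9| = 22.4 Myr.

E, in the Ordovician; 22.4 million years to D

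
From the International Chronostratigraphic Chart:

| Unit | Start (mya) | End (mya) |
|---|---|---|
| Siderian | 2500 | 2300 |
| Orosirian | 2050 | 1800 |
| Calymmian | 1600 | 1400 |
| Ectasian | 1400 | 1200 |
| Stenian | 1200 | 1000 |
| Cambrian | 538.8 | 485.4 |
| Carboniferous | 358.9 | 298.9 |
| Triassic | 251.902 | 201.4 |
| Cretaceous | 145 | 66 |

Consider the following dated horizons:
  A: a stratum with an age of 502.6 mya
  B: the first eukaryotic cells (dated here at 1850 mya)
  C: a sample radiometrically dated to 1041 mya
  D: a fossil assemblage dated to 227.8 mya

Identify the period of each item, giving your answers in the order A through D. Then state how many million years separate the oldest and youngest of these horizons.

A: 502.6 Ma lies in 538.8–485.4 Ma, so Cambrian.
B: 1850 Ma lies in 2050–1800 Ma, so Orosirian.
C: 1041 Ma lies in 1200–1000 Ma, so Stenian.
D: 227.8 Ma lies in 251.902–201.4 Ma, so Triassic.
Oldest = 1850 Ma, youngest = 227.8 Ma → span 1622.2 Myr.

A — Cambrian; B — Orosirian; C — Stenian; D — Triassic; span 1622.2 million years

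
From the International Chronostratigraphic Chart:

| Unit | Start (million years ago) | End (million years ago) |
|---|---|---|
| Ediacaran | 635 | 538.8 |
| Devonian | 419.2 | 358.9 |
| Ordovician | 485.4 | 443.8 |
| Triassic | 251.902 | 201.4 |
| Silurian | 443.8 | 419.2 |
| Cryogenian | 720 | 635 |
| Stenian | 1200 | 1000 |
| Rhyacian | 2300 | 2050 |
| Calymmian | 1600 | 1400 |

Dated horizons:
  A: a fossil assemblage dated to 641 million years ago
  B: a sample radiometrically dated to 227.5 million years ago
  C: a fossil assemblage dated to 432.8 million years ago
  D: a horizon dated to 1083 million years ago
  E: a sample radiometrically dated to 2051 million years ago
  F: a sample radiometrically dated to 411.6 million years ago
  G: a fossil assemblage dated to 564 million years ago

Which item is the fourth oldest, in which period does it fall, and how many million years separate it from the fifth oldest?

G, in the Ediacaran; 131.2 million years to C

Larger Ma means older, so oldest first: E 2051 > D 1083 > A 641 > G 564 > C 432.8 > F 411.6 > B 227.5.
Counting 4 along gives G (564 Ma); the excerpt puts that inside the Ediacaran, 635–538.8 Ma.
Next in line is C (432.8 Ma), and 564 − 432.8 = 131.2 Myr.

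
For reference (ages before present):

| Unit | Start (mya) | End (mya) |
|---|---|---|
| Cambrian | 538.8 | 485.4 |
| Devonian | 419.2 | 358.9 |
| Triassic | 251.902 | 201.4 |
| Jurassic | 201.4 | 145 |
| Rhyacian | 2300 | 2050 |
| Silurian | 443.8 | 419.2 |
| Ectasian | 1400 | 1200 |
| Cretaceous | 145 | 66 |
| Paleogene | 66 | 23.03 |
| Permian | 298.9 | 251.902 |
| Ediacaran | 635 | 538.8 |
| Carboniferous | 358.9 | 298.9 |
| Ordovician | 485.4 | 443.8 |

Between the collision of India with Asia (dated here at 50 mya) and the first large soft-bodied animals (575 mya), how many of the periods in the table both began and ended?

575 Ma sits inside the Ediacaran (635–538.8) and 50 Ma inside the Paleogene (66–23.03); neither of those is wholly between the two dates.
The listed periods lying completely between them are Cambrian, Ordovician, Silurian, Devonian, Carboniferous, Permian, Triassic, Jurassic, Cretaceous — 9 in all.

9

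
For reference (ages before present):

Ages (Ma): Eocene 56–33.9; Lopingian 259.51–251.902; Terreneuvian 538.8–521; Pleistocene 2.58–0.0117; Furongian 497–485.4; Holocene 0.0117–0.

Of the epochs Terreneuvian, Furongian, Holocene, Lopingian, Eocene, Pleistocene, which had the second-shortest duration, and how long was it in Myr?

Pleistocene, 2.5683 million years

Start − end for each: Terreneuvian 538.8 − 521 = 17.8; Furongian 497 − 485.4 = 11.6; Holocene 0.0117 − 0 = 0.0117; Lopingian 259.51 − 251.902 = 7.608; Eocene 56 − 33.9 = 22.1; Pleistocene 2.58 − 0.0117 = 2.5683.
Ranking these from shortest: Holocene < Pleistocene < Lopingian < Furongian < Terreneuvian < Eocene.
Position 2 in that ranking is Pleistocene, which lasted 2.5683 Myr.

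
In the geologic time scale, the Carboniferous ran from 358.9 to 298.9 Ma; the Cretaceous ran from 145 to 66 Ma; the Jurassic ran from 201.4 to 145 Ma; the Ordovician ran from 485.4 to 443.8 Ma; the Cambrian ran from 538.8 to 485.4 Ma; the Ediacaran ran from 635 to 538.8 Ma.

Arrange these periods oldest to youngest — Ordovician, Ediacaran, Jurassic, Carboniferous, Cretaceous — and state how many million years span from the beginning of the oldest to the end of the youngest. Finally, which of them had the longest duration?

From the excerpt: Ordovician 485.4–443.8; Ediacaran 635–538.8; Jurassic 201.4–145; Carboniferous 358.9–298.9; Cretaceous 145–66 (Ma).
Larger Ma is earlier, so the oldest is Ediacaran and the youngest is Cretaceous; oldest to youngest: Ediacaran, Ordovician, Carboniferous, Jurassic, Cretaceous.
Oldest start 635 minus youngest end 66 gives 569 Myr overall.
Individual lengths (start − end): Carboniferous 60; Ediacaran 96.2; Jurassic 56.4; Cretaceous 79; Ordovician 41.6. The largest is Ediacaran at 96.2 Myr.

Ediacaran → Ordovician → Carboniferous → Jurassic → Cretaceous; total span 569 Myr; longest is Ediacaran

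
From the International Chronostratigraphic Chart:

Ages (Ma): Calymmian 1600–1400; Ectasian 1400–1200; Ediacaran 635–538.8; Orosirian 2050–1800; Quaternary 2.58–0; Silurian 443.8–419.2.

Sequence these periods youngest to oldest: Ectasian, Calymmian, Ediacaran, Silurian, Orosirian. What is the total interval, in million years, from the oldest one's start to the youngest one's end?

Silurian, Ediacaran, Ectasian, Calymmian, Orosirian; total span 1630.8 Myr

Start ages (Ma): Orosirian 2050, Calymmian 1600, Ectasian 1400, Ediacaran 635, Silurian 443.8.
Ordered youngest to oldest: Silurian, Ediacaran, Ectasian, Calymmian, Orosirian.
Span = 2050 − 419.2 = 1630.8 Myr.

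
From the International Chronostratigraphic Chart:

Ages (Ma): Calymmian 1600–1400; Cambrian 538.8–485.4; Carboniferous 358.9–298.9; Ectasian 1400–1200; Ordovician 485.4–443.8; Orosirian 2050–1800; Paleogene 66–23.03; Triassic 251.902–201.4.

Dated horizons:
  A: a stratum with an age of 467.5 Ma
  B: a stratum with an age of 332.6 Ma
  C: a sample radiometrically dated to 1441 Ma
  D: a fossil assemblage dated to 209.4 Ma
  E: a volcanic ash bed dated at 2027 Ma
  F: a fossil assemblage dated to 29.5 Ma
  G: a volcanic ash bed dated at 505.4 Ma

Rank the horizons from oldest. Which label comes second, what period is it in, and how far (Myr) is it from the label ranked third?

C, in the Calymmian; 935.6 million years to G

Larger Ma means older, so oldest first: E 2027 > C 1441 > G 505.4 > A 467.5 > B 332.6 > D 209.4 > F 29.5.
Counting 2 along gives C (1441 Ma); the excerpt puts that inside the Calymmian, 1600–1400 Ma.
Next in line is G (505.4 Ma), and 1441 − 505.4 = 935.6 Myr.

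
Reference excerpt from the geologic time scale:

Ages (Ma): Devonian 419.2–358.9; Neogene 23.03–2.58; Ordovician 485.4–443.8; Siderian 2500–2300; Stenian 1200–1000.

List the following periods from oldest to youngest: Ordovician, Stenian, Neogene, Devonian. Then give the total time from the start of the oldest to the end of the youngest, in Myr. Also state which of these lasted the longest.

Stenian → Ordovician → Devonian → Neogene; total span 1197.42 Myr; longest is Stenian

Start ages (Ma): Stenian 1200, Ordovician 485.4, Devonian 419.2, Neogene 23.03.
Ordered oldest to youngest: Stenian, Ordovician, Devonian, Neogene.
Span = 1200 − 2.58 = 1197.42 Myr.
Durations: Stenian 200, Devonian 60.3, Neogene 20.45, Ordovician 41.6 → longest is Stenian (200 Myr).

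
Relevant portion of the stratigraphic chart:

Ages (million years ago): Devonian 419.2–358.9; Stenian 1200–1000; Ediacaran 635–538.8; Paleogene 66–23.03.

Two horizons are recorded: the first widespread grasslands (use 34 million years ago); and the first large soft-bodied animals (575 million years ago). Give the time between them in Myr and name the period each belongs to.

541 million years apart; the first in the Paleogene, the second in the Ediacaran

Elapsed time: 575 − 34 = 541 Myr.
34 Ma lies within 66–23.03 Ma: Paleogene.
575 Ma lies within 635–538.8 Ma: Ediacaran.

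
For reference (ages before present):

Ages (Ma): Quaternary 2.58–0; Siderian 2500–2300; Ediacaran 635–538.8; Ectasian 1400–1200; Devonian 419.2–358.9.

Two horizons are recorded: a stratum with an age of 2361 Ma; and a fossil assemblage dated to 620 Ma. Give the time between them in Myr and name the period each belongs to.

Elapsed time: 2361 − 620 = 1741 Myr.
2361 Ma lies within 2500–2300 Ma: Siderian.
620 Ma lies within 635–538.8 Ma: Ediacaran.

1741 million years apart; the first in the Siderian, the second in the Ediacaran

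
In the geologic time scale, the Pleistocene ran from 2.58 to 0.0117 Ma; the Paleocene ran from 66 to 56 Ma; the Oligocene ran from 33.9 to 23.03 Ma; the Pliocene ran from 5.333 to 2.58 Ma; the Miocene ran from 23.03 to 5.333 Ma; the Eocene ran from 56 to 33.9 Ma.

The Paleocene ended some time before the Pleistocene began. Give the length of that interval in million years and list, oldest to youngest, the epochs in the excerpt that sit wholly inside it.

53.42 million years; Eocene, Oligocene, Miocene, Pliocene

The Paleocene closes at 56 Ma and the Pleistocene opens at 2.58 Ma, so the interval is 56 − 2.58 = 53.42 Myr.
An epoch fits inside if it starts at or after 56 Ma and ends at or before 2.58 Ma; oldest first that gives Eocene, Oligocene, Miocene, Pliocene.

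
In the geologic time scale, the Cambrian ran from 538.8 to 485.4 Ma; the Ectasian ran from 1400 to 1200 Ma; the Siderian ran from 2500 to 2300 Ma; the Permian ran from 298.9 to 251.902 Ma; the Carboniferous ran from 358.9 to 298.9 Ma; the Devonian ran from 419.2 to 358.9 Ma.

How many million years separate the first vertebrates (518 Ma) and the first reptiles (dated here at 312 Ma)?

206 million years

518 − 312 = 206 million years.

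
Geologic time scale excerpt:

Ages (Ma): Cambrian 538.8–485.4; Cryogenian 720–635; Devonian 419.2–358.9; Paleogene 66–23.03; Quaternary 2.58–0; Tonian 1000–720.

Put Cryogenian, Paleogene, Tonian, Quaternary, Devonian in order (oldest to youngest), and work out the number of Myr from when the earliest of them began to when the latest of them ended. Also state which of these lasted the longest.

Tonian → Cryogenian → Devonian → Paleogene → Quaternary; total span 1000 Myr; longest is Tonian

From the excerpt: Cryogenian 720–635; Paleogene 66–23.03; Tonian 1000–720; Quaternary 2.58–0; Devonian 419.2–358.9 (Ma).
Larger Ma is earlier, so the oldest is Tonian and the youngest is Quaternary; oldest to youngest: Tonian, Cryogenian, Devonian, Paleogene, Quaternary.
Oldest start 1000 minus youngest end 0 gives 1000 Myr overall.
Individual lengths (start − end): Devonian 60.3; Cryogenian 85; Quaternary 2.58; Paleogene 42.97; Tonian 280. The largest is Tonian at 280 Myr.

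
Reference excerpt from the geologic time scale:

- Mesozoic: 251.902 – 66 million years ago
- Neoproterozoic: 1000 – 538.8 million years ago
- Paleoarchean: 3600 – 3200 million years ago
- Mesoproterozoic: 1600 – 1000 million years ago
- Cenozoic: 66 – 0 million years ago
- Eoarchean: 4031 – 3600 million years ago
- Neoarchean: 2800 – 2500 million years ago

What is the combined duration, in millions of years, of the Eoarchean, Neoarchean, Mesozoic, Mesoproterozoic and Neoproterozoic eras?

Each duration: Eoarchean = 431; Neoarchean = 300; Mesozoic = 185.902; Mesoproterozoic = 600; Neoproterozoic = 461.2.
Sum: 431 + 300 + 185.902 + 600 + 461.2 = 1978.102 Myr.

1978.102 million years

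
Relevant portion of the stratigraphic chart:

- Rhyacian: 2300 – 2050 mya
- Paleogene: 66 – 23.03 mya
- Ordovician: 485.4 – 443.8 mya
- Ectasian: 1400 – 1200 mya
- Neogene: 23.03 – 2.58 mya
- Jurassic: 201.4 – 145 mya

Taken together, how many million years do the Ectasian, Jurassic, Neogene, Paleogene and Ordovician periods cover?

Each duration: Ectasian = 200; Jurassic = 56.4; Neogene = 20.45; Paleogene = 42.97; Ordovician = 41.6.
Sum: 200 + 56.4 + 20.45 + 42.97 + 41.6 = 361.42 Myr.

361.42 million years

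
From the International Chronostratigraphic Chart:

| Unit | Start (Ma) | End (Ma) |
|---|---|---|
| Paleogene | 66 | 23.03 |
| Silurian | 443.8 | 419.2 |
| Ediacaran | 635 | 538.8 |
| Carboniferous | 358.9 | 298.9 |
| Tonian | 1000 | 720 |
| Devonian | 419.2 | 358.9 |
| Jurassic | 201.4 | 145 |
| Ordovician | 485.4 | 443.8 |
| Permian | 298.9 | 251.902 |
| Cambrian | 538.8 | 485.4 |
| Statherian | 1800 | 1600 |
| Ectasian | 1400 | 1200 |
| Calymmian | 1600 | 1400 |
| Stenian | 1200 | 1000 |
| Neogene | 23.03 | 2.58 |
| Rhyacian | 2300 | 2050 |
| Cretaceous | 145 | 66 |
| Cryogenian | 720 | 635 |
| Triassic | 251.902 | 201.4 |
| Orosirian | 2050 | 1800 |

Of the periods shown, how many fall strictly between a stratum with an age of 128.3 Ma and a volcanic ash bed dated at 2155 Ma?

The older date is 2155 Ma and the younger is 128.3 Ma.
Periods with start < 2155 and end > 128.3 Ma: Orosirian (2050–1800), Statherian (1800–1600), Calymmian (1600–1400), Ectasian (1400–1200), Stenian (1200–1000), Tonian (1000–720), Cryogenian (720–635), Ediacaran (635–538.8), Cambrian (538.8–485.4), Ordovician (485.4–443.8), Silurian (443.8–419.2), Devonian (419.2–358.9), Carboniferous (358.9–298.9), Permian (298.9–251.902), Triassic (251.902–201.4), Jurassic (201.4–145).
That is 16 complete periods.

16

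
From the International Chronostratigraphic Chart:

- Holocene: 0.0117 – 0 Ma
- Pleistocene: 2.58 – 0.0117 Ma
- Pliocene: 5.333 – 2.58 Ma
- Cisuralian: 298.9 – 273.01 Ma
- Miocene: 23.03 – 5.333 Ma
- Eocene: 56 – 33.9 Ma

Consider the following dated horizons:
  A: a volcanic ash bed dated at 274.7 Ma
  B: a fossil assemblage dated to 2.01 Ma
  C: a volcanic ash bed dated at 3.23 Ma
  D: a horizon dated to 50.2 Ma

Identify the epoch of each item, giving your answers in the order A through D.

A: 274.7 Ma lies in 298.9–273.01 Ma, so Cisuralian.
B: 2.01 Ma lies in 2.58–0.0117 Ma, so Pleistocene.
C: 3.23 Ma lies in 5.333–2.58 Ma, so Pliocene.
D: 50.2 Ma lies in 56–33.9 Ma, so Eocene.

A — Cisuralian; B — Pleistocene; C — Pliocene; D — Eocene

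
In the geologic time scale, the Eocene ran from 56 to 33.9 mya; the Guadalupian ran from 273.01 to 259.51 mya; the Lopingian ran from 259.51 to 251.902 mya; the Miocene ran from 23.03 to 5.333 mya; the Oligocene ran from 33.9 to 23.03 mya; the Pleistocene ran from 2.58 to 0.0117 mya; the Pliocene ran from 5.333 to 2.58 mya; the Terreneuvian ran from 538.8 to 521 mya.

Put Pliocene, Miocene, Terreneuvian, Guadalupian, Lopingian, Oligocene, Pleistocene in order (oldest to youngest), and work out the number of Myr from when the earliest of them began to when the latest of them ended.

Terreneuvian, Guadalupian, Lopingian, Oligocene, Miocene, Pliocene, Pleistocene; total span 538.7883 Myr

From the excerpt: Pliocene 5.333–2.58; Miocene 23.03–5.333; Terreneuvian 538.8–521; Guadalupian 273.01–259.51; Lopingian 259.51–251.902; Oligocene 33.9–23.03; Pleistocene 2.58–0.0117 (Ma).
Larger Ma is earlier, so the oldest is Terreneuvian and the youngest is Pleistocene; oldest to youngest: Terreneuvian, Guadalupian, Lopingian, Oligocene, Miocene, Pliocene, Pleistocene.
Oldest start 538.8 minus youngest end 0.0117 gives 538.7883 Myr overall.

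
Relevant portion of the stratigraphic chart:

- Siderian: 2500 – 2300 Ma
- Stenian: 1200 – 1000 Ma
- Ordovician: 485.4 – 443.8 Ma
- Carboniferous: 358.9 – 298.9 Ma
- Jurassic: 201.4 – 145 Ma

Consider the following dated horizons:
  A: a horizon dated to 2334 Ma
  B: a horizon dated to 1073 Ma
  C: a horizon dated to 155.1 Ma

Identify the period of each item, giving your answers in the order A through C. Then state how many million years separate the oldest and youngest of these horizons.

A — Siderian; B — Stenian; C — Jurassic; span 2178.9 million years

Match each age against the start–end ranges in the excerpt: A = 2334 Ma → Siderian (2500–2300); B = 1073 Ma → Stenian (1200–1000); C = 155.1 Ma → Jurassic (201.4–145).
The largest age is 2334 Ma and the smallest is 155.1 Ma; their difference is 2178.9 Myr.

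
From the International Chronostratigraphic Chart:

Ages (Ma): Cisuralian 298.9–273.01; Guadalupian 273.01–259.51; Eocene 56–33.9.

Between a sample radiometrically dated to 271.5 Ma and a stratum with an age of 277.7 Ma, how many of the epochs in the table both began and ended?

Checking each listed span, none has both start < 277.7 Ma and end > 271.5 Ma — every epoch straddles one of the two dates or lies outside them — so the count is 0.

0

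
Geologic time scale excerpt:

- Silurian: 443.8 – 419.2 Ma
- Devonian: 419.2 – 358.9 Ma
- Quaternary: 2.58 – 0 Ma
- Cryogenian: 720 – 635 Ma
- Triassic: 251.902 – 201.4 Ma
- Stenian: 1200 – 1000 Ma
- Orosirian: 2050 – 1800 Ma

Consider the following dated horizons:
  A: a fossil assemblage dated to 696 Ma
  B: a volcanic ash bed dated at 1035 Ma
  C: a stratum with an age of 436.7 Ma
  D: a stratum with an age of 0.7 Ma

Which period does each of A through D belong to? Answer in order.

A — Cryogenian; B — Stenian; C — Silurian; D — Quaternary

Match each age against the start–end ranges in the excerpt: A = 696 Ma → Cryogenian (720–635); B = 1035 Ma → Stenian (1200–1000); C = 436.7 Ma → Silurian (443.8–419.2); D = 0.7 Ma → Quaternary (2.58–0).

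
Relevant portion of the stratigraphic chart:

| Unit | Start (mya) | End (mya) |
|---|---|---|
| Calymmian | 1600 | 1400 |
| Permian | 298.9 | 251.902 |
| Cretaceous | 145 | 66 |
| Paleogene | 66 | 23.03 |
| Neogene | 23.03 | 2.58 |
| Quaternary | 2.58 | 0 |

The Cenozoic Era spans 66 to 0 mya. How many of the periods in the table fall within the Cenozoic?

Periods inside 66–0 Ma: Paleogene, Neogene, Quaternary — 3 in total.

3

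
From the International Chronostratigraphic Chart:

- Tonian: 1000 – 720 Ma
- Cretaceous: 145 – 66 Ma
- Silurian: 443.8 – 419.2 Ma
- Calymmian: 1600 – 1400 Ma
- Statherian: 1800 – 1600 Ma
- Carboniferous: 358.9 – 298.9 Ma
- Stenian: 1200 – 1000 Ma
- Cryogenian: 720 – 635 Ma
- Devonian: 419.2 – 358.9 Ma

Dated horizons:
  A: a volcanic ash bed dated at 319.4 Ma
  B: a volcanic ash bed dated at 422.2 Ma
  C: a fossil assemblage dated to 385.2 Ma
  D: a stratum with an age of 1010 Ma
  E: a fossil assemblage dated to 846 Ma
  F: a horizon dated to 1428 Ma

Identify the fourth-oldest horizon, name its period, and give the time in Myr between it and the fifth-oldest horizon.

B, in the Silurian; 37 million years to C

Larger Ma means older, so oldest first: F 1428 > D 1010 > E 846 > B 422.2 > C 385.2 > A 319.4.
Counting 4 along gives B (422.2 Ma); the excerpt puts that inside the Silurian, 443.8–419.2 Ma.
Next in line is C (385.2 Ma), and 422.2 − 385.2 = 37 Myr.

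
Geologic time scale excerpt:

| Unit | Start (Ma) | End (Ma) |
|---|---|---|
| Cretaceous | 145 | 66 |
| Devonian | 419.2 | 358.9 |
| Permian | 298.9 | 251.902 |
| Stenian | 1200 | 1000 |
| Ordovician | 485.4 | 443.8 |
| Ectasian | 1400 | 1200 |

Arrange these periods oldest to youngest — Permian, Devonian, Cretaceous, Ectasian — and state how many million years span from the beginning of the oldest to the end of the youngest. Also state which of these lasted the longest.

From the excerpt: Permian 298.9–251.902; Devonian 419.2–358.9; Cretaceous 145–66; Ectasian 1400–1200 (Ma).
Larger Ma is earlier, so the oldest is Ectasian and the youngest is Cretaceous; oldest to youngest: Ectasian, Devonian, Permian, Cretaceous.
Oldest start 1400 minus youngest end 66 gives 1334 Myr overall.
Individual lengths (start − end): Devonian 60.3; Permian 46.998; Ectasian 200; Cretaceous 79. The largest is Ectasian at 200 Myr.

Ectasian, Devonian, Permian, Cretaceous; total span 1334 Myr; longest is Ectasian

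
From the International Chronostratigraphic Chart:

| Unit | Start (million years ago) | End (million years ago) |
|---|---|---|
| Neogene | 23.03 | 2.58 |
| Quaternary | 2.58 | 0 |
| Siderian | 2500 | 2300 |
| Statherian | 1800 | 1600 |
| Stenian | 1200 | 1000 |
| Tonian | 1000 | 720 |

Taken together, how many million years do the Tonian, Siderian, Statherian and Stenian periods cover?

Duration is start − end for each: (1000 − 720) + (2500 − 2300) + (1800 − 1600) + (1200 − 1000).
That is 280 + 200 + 200 + 200, which totals 880 million years.

880 million years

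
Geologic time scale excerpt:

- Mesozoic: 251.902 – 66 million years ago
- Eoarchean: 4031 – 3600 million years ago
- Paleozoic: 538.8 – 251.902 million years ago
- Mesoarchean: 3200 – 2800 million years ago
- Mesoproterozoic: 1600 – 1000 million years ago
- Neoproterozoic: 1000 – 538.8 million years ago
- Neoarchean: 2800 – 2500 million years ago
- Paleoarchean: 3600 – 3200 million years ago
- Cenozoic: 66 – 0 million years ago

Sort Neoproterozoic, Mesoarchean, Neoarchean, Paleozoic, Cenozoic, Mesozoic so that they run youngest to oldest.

Cenozoic → Mesozoic → Paleozoic → Neoproterozoic → Neoarchean → Mesoarchean

Read off each span (Ma): Neoproterozoic 1000–538.8; Mesoarchean 3200–2800; Neoarchean 2800–2500; Paleozoic 538.8–251.902; Cenozoic 66–0; Mesozoic 251.902–66.
Larger Ma is older, so oldest→youngest is Mesoarchean, Neoarchean, Neoproterozoic, Paleozoic, Mesozoic, Cenozoic; reverse it for youngest→oldest.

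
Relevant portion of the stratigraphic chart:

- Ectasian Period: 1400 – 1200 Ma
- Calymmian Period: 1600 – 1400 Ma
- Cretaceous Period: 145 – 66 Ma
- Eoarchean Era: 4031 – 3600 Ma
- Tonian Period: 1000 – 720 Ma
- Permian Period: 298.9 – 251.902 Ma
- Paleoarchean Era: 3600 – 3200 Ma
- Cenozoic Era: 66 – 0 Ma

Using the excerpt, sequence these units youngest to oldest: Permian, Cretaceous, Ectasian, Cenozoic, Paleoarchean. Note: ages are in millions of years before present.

Sorting by start age (ascending Ma, since larger Ma = older): Cenozoic start 66, Cretaceous start 145, Permian start 298.9, Ectasian start 1400, Paleoarchean start 3600.

Cenozoic, then Cretaceous, then Permian, then Ectasian, then Paleoarchean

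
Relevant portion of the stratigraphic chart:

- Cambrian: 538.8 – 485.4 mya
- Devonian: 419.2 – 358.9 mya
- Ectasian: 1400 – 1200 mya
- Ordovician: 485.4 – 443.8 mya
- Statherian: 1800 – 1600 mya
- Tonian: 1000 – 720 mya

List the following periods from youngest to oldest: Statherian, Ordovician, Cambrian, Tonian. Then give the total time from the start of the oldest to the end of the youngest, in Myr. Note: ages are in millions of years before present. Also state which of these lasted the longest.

Ordovician, Cambrian, Tonian, Statherian; total span 1356.2 Myr; longest is Tonian

Start ages (Ma): Statherian 1800, Tonian 1000, Cambrian 538.8, Ordovician 485.4.
Ordered youngest to oldest: Ordovician, Cambrian, Tonian, Statherian.
Span = 1800 − 443.8 = 1356.2 Myr.
Durations: Statherian 200, Tonian 280, Cambrian 53.4, Ordovician 41.6 → longest is Tonian (280 Myr).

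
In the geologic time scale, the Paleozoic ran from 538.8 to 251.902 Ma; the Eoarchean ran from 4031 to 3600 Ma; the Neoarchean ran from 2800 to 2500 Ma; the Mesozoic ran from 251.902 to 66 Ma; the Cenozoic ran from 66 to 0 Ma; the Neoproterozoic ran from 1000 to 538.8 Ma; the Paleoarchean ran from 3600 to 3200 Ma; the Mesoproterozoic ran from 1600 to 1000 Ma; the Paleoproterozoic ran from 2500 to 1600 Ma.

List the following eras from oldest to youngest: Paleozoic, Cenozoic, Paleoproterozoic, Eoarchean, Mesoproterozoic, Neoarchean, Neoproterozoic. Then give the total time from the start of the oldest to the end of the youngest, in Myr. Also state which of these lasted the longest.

From the excerpt: Paleozoic 538.8–251.902; Cenozoic 66–0; Paleoproterozoic 2500–1600; Eoarchean 4031–3600; Mesoproterozoic 1600–1000; Neoarchean 2800–2500; Neoproterozoic 1000–538.8 (Ma).
Larger Ma is earlier, so the oldest is Eoarchean and the youngest is Cenozoic; oldest to youngest: Eoarchean, Neoarchean, Paleoproterozoic, Mesoproterozoic, Neoproterozoic, Paleozoic, Cenozoic.
Oldest start 4031 minus youngest end 0 gives 4031 Myr overall.
Individual lengths (start − end): Eoarchean 431; Neoproterozoic 461.2; Paleoproterozoic 900; Paleozoic 286.898; Neoarchean 300; Mesoproterozoic 600; Cenozoic 66. The largest is Paleoproterozoic at 900 Myr.

Eoarchean, Neoarchean, Paleoproterozoic, Mesoproterozoic, Neoproterozoic, Paleozoic, Cenozoic; total span 4031 Myr; longest is Paleoproterozoic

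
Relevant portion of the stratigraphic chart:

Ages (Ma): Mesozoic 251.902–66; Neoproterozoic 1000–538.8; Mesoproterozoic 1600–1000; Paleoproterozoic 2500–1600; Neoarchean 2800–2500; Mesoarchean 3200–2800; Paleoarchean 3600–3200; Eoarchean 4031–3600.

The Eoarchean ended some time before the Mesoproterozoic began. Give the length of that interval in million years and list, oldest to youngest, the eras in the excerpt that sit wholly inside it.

The Eoarchean closes at 3600 Ma and the Mesoproterozoic opens at 1600 Ma, so the interval is 3600 − 1600 = 2000 Myr.
An era fits inside if it starts at or after 3600 Ma and ends at or before 1600 Ma; oldest first that gives Paleoarchean, Mesoarchean, Neoarchean, Paleoproterozoic.

2000 million years; Paleoarchean, Mesoarchean, Neoarchean, Paleoproterozoic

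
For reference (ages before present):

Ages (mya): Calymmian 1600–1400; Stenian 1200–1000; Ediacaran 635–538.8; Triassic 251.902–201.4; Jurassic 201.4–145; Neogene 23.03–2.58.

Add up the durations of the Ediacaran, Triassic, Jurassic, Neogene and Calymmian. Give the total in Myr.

423.552 million years

Each duration: Ediacaran = 96.2; Triassic = 50.502; Jurassic = 56.4; Neogene = 20.45; Calymmian = 200.
Sum: 96.2 + 50.502 + 56.4 + 20.45 + 200 = 423.552 Myr.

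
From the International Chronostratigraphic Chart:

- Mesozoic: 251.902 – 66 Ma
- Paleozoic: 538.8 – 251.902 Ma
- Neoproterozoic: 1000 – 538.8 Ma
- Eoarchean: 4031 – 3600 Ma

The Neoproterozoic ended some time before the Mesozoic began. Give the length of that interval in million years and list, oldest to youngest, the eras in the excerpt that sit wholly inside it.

The Neoproterozoic closes at 538.8 Ma and the Mesozoic opens at 251.902 Ma, so the interval is 538.8 − 251.902 = 286.898 Myr.
An era fits inside if it starts at or after 538.8 Ma and ends at or before 251.902 Ma; oldest first that gives Paleozoic.

286.898 million years; Paleozoic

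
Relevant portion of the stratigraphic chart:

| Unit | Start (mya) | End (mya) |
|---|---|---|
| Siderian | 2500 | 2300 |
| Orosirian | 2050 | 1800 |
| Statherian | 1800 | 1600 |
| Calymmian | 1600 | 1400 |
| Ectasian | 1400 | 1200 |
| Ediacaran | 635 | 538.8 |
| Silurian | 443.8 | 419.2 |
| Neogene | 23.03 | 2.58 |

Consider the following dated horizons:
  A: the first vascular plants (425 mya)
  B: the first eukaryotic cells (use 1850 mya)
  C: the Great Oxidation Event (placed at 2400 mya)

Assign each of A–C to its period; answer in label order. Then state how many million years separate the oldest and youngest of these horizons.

Match each age against the start–end ranges in the excerpt: A = 425 Ma → Silurian (443.8–419.2); B = 1850 Ma → Orosirian (2050–1800); C = 2400 Ma → Siderian (2500–2300).
The largest age is 2400 Ma and the smallest is 425 Ma; their difference is 1975 Myr.

A — Silurian; B — Orosirian; C — Siderian; span 1975 million years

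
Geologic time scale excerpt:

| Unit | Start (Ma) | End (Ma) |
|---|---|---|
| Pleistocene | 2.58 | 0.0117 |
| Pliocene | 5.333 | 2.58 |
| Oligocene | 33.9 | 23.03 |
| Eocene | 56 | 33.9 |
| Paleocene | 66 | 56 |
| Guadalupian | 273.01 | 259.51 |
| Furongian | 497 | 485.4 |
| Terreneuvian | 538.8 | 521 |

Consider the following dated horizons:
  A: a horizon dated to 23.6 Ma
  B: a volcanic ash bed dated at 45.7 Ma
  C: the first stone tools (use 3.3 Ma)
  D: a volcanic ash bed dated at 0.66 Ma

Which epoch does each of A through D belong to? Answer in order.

A — Oligocene; B — Eocene; C — Pliocene; D — Pleistocene

A: 23.6 Ma lies in 33.9–23.03 Ma, so Oligocene.
B: 45.7 Ma lies in 56–33.9 Ma, so Eocene.
C: 3.3 Ma lies in 5.333–2.58 Ma, so Pliocene.
D: 0.66 Ma lies in 2.58–0.0117 Ma, so Pleistocene.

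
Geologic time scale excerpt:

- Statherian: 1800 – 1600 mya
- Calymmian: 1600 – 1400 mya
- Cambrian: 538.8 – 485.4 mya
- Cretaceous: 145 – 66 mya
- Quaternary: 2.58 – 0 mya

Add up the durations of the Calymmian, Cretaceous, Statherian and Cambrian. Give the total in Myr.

Duration is start − end for each: (1600 − 1400) + (145 − 66) + (1800 − 1600) + (538.8 − 485.4).
That is 200 + 79 + 200 + 53.4, which totals 532.4 million years.

532.4 million years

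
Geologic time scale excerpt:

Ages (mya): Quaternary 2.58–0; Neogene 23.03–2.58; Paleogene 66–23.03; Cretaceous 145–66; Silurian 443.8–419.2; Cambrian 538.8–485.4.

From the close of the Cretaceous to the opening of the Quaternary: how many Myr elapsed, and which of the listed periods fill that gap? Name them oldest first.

63.42 million years; Paleogene, Neogene

End of Cretaceous = 66 Ma; start of Quaternary = 2.58 Ma.
Gap = 66 − 2.58 = 63.42 Myr.
Periods wholly inside 66–2.58 Ma: Paleogene (66–23.03), Neogene (23.03–2.58).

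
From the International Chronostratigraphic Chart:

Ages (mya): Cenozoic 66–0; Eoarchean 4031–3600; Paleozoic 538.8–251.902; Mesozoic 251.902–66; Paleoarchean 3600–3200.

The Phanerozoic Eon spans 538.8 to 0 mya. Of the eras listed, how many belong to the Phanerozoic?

Eras inside 538.8–0 Ma: Paleozoic, Mesozoic, Cenozoic — 3 in total.

3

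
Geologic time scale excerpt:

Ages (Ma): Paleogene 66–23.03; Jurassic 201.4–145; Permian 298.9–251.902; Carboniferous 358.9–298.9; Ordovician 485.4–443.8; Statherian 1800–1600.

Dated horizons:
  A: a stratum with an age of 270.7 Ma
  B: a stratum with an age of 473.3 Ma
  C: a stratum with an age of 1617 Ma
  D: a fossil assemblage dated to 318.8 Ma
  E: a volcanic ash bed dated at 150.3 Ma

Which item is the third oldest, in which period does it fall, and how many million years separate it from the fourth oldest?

D, in the Carboniferous; 48.1 million years to A

Larger Ma means older, so oldest first: C 1617 > B 473.3 > D 318.8 > A 270.7 > E 150.3.
Counting 3 along gives D (318.8 Ma); the excerpt puts that inside the Carboniferous, 358.9–298.9 Ma.
Next in line is A (270.7 Ma), and 318.8 − 270.7 = 48.1 Myr.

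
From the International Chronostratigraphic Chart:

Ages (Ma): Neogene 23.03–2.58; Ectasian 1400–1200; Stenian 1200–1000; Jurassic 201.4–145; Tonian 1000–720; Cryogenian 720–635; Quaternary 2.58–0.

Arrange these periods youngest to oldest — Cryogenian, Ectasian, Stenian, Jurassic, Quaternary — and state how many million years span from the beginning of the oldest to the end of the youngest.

Quaternary, Jurassic, Cryogenian, Stenian, Ectasian; total span 1400 Myr

Start ages (Ma): Ectasian 1400, Stenian 1200, Cryogenian 720, Jurassic 201.4, Quaternary 2.58.
Ordered youngest to oldest: Quaternary, Jurassic, Cryogenian, Stenian, Ectasian.
Span = 1400 − 0 = 1400 Myr.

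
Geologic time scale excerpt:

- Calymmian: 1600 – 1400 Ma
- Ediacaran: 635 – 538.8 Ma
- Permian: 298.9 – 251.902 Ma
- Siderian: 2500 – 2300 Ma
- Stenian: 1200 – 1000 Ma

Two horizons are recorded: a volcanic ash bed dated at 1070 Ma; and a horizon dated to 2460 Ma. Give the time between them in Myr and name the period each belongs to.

1390 million years apart; the first in the Stenian, the second in the Siderian

Elapsed time: 2460 − 1070 = 1390 Myr.
1070 Ma lies within 1200–1000 Ma: Stenian.
2460 Ma lies within 2500–2300 Ma: Siderian.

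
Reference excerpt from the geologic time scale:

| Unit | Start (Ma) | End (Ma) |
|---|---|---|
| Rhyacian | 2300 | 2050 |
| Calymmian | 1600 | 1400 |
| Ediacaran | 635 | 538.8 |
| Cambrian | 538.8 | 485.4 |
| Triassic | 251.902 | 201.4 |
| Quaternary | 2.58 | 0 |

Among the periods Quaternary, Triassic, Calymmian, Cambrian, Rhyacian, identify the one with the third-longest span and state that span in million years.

Cambrian, 53.4 million years

Start − end for each: Quaternary 2.58 − 0 = 2.58; Triassic 251.902 − 201.4 = 50.502; Calymmian 1600 − 1400 = 200; Cambrian 538.8 − 485.4 = 53.4; Rhyacian 2300 − 2050 = 250.
Ranking these from longest: Rhyacian > Calymmian > Cambrian > Triassic > Quaternary.
Position 3 in that ranking is Cambrian, which lasted 53.4 Myr.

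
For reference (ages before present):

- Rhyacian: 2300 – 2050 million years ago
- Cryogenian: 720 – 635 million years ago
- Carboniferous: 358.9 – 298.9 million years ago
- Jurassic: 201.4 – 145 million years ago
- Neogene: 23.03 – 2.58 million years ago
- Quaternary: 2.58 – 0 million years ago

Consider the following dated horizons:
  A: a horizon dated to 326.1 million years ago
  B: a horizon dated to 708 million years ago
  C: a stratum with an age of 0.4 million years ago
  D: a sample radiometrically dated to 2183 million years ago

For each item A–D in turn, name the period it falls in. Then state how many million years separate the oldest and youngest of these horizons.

A — Carboniferous; B — Cryogenian; C — Quaternary; D — Rhyacian; span 2182.6 million years

A: 326.1 Ma lies in 358.9–298.9 Ma, so Carboniferous.
B: 708 Ma lies in 720–635 Ma, so Cryogenian.
C: 0.4 Ma lies in 2.58–0 Ma, so Quaternary.
D: 2183 Ma lies in 2300–2050 Ma, so Rhyacian.
Oldest = 2183 Ma, youngest = 0.4 Ma → span 2182.6 Myr.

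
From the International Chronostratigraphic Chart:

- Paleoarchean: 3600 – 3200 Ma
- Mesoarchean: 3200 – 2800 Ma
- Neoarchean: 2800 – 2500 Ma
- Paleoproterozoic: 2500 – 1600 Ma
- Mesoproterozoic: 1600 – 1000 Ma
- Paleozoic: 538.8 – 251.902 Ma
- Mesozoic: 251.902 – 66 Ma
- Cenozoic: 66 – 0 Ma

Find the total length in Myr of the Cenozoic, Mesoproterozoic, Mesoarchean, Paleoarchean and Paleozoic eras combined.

1752.898 million years

Each duration: Cenozoic = 66; Mesoproterozoic = 600; Mesoarchean = 400; Paleoarchean = 400; Paleozoic = 286.898.
Sum: 66 + 600 + 400 + 400 + 286.898 = 1752.898 Myr.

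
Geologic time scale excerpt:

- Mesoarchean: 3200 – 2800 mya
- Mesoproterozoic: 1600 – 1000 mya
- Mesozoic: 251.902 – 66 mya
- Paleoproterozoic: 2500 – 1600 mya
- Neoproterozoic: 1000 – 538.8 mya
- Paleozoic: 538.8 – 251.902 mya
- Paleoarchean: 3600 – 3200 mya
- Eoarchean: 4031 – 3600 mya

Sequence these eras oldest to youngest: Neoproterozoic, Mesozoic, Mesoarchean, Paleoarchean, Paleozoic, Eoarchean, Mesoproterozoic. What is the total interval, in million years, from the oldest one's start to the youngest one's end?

Start ages (Ma): Eoarchean 4031, Paleoarchean 3600, Mesoarchean 3200, Mesoproterozoic 1600, Neoproterozoic 1000, Paleozoic 538.8, Mesozoic 251.902.
Ordered oldest to youngest: Eoarchean, Paleoarchean, Mesoarchean, Mesoproterozoic, Neoproterozoic, Paleozoic, Mesozoic.
Span = 4031 − 66 = 3965 Myr.

Eoarchean, Paleoarchean, Mesoarchean, Mesoproterozoic, Neoproterozoic, Paleozoic, Mesozoic; total span 3965 Myr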